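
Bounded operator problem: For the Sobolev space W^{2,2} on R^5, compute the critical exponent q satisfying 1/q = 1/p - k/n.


Using the Sobolev embedding formula: 1/q = 1/p - k/n
1/q = 1/2 - 2/5 = 1/10
q = 1/(1/10) = 10

10.0000


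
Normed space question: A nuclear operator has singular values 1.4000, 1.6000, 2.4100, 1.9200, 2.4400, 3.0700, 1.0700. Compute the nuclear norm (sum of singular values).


The nuclear norm is the sum of all singular values.
||T||_1 = 1.4000 + 1.6000 + 2.4100 + 1.9200 + 2.4400 + 3.0700 + 1.0700
= 13.9100

13.9100


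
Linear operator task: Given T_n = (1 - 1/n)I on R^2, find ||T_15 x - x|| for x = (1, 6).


T_15 x - x = (1 - 1/15)x - x = -x/15
||x|| = sqrt(37) = 6.0828
||T_15 x - x|| = ||x||/15 = 6.0828/15 = 0.4055

0.4055


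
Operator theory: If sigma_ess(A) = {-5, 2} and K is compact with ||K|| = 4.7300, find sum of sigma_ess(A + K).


By Weyl's theorem, the essential spectrum is invariant under compact perturbations.
sigma_ess(A + K) = sigma_ess(A) = {-5, 2}
Sum = -5 + 2 = -3

-3


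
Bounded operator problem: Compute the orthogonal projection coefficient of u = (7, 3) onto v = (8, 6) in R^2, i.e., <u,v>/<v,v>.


Computing <u,v> = 7*8 + 3*6 = 74
Computing <v,v> = 8^2 + 6^2 = 100
Projection coefficient = 74/100 = 0.7400

0.7400


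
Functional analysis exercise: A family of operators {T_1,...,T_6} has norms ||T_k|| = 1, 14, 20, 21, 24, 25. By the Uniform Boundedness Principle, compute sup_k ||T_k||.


By the Uniform Boundedness Principle, the supremum of norms is finite.
sup_k ||T_k|| = max(1, 14, 20, 21, 24, 25) = 25

25


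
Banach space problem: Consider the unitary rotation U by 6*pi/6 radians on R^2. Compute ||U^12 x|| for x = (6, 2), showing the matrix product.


U is a rotation by theta = 6*pi/6
U^12 = rotation by 12*theta = 72*pi/6 = 0*pi/6 (mod 2*pi)
cos(0*pi/6) = 1.0000, sin(0*pi/6) = 0.0000
U^12 x = (1.0000 * 6 - 0.0000 * 2, 0.0000 * 6 + 1.0000 * 2)
= (6.0000, 2.0000)
||U^12 x|| = sqrt(6.0000^2 + 2.0000^2) = sqrt(40.0000) = 6.3246

6.3246


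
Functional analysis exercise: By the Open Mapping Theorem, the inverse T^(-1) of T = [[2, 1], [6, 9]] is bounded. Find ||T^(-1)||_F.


det(T) = 2*9 - 1*6 = 12
T^(-1) = (1/12) * [[9, -1], [-6, 2]] = [[0.7500, -0.0833], [-0.5000, 0.1667]]
||T^(-1)||_F^2 = 0.7500^2 + (-0.0833)^2 + (-0.5000)^2 + 0.1667^2 = 0.8472
||T^(-1)||_F = sqrt(0.8472) = 0.9204

0.9204


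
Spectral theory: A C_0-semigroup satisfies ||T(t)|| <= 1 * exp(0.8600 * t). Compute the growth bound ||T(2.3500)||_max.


||T(2.3500)|| <= 1 * exp(0.8600 * 2.3500)
= 1 * exp(2.0210)
= 1 * 7.5459
= 7.5459

7.5459


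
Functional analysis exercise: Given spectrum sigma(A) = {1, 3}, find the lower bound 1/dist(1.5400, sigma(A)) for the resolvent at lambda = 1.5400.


dist(1.5400, {1, 3}) = min(|1.5400 - 1|, |1.5400 - 3|)
= min(0.5400, 1.4600) = 0.5400
Resolvent bound = 1/0.5400 = 1.8519

1.8519


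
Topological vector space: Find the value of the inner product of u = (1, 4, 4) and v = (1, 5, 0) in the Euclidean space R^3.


Computing the standard inner product <u, v> = sum u_i * v_i
= 1*1 + 4*5 + 4*0
= 1 + 20 + 0
= 21

21


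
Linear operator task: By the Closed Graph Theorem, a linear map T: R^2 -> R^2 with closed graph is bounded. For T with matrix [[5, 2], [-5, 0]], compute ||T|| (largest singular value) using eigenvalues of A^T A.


A^T A = [[50, 10], [10, 4]]
trace(A^T A) = 54, det(A^T A) = 100
discriminant = 54^2 - 4*100 = 2516
Largest eigenvalue of A^T A = (trace + sqrt(disc))/2 = 52.0799
||T|| = sqrt(52.0799) = 7.2166

7.2166


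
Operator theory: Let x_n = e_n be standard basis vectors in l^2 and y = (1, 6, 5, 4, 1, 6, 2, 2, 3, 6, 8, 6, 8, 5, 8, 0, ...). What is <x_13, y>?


x_13 = e_13 is the standard basis vector with 1 in position 13.
<x_13, y> = y_13 = 8
As n -> infinity, <x_n, y> -> 0, confirming weak convergence of (x_n) to 0.

8


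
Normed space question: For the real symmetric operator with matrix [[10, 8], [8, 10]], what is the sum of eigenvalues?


For a self-adjoint (symmetric) matrix, the eigenvalues are real.
The sum of eigenvalues equals the trace of the matrix.
trace = 10 + 10 = 20

20


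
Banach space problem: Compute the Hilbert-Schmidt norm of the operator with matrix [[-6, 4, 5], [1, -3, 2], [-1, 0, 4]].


The Hilbert-Schmidt norm is sqrt(sum of squares of all entries).
Sum of squares = (-6)^2 + 4^2 + 5^2 + 1^2 + (-3)^2 + 2^2 + (-1)^2 + 0^2 + 4^2
= 36 + 16 + 25 + 1 + 9 + 4 + 1 + 0 + 16 = 108
||T||_HS = sqrt(108) = 10.3923

10.3923


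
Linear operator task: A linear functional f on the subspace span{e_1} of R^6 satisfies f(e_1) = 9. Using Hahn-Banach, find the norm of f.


The norm of f is given by ||f|| = sup_{||x||=1} |f(x)|.
On span{e_1}, ||e_1|| = 1, so ||f|| = |f(e_1)| / ||e_1||
= |9| / 1 = 9.0000

9.0000


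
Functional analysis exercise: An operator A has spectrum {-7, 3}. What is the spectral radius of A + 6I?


Spectrum of A + 6I = {-1, 9}
Spectral radius = max |lambda| over the shifted spectrum
= max(1, 9) = 9

9


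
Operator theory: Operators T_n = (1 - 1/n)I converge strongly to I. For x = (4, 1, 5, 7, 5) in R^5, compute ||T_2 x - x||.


T_2 x - x = (1 - 1/2)x - x = -x/2
||x|| = sqrt(116) = 10.7703
||T_2 x - x|| = ||x||/2 = 10.7703/2 = 5.3852

5.3852


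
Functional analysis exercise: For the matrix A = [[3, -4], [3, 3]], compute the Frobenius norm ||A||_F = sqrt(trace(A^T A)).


||A||_F^2 = sum a_ij^2
= 3^2 + (-4)^2 + 3^2 + 3^2
= 9 + 16 + 9 + 9 = 43
||A||_F = sqrt(43) = 6.5574

6.5574


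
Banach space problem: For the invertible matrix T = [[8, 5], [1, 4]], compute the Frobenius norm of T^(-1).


det(T) = 8*4 - 5*1 = 27
T^(-1) = (1/27) * [[4, -5], [-1, 8]] = [[0.1481, -0.1852], [-0.0370, 0.2963]]
||T^(-1)||_F^2 = 0.1481^2 + (-0.1852)^2 + (-0.0370)^2 + 0.2963^2 = 0.1454
||T^(-1)||_F = sqrt(0.1454) = 0.3813

0.3813


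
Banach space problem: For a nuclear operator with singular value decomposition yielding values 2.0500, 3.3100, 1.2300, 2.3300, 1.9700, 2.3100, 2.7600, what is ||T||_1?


The nuclear norm is the sum of all singular values.
||T||_1 = 2.0500 + 3.3100 + 1.2300 + 2.3300 + 1.9700 + 2.3100 + 2.7600
= 15.9600

15.9600


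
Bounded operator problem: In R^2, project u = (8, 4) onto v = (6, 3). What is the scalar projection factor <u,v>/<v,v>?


Computing <u,v> = 8*6 + 4*3 = 60
Computing <v,v> = 6^2 + 3^2 = 45
Projection coefficient = 60/45 = 1.3333

1.3333


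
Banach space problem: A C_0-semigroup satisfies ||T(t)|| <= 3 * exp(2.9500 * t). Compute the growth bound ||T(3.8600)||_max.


||T(3.8600)|| <= 3 * exp(2.9500 * 3.8600)
= 3 * exp(11.3870)
= 3 * 88168.0560
= 264504.1681

264504.1681


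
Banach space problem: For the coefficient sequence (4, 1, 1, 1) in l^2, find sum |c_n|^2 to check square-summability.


sum |c_n|^2 = 4^2 + 1^2 + 1^2 + 1^2
= 16 + 1 + 1 + 1
= 19

19


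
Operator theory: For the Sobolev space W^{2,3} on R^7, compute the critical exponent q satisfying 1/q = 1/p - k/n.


Using the Sobolev embedding formula: 1/q = 1/p - k/n
1/q = 1/3 - 2/7 = 1/21
q = 1/(1/21) = 21

21.0000


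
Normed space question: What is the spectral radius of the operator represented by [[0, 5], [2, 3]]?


For a 2x2 matrix, eigenvalues satisfy lambda^2 - (trace)*lambda + det = 0
trace = 0 + 3 = 3
det = 0*3 - 5*2 = -10
discriminant = 3^2 - 4*(-10) = 49
spectral radius = max |eigenvalue| = 5.0000

5.0000


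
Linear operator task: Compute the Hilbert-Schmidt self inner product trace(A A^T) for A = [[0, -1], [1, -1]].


trace(A * A^T) = sum of squares of all entries
= 0^2 + (-1)^2 + 1^2 + (-1)^2
= 0 + 1 + 1 + 1
= 3

3


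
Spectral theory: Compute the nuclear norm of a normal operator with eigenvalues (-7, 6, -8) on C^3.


For a normal operator, singular values equal |eigenvalues|.
Trace norm = sum |lambda_i| = 7 + 6 + 8
= 21

21


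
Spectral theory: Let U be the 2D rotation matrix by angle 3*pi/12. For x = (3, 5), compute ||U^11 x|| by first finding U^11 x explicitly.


U is a rotation by theta = 3*pi/12
U^11 = rotation by 11*theta = 33*pi/12 = 9*pi/12 (mod 2*pi)
cos(9*pi/12) = -0.7071, sin(9*pi/12) = 0.7071
U^11 x = (-0.7071 * 3 - 0.7071 * 5, 0.7071 * 3 + -0.7071 * 5)
= (-5.6569, -1.4142)
||U^11 x|| = sqrt((-5.6569)^2 + (-1.4142)^2) = sqrt(34.0000) = 5.8310

5.8310


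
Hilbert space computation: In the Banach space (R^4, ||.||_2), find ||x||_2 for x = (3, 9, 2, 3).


The l^2 norm = (sum |x_i|^2)^(1/2)
Sum of 2th powers = 9 + 81 + 4 + 9 = 103
||x||_2 = (103)^(1/2) = 10.1489

10.1489


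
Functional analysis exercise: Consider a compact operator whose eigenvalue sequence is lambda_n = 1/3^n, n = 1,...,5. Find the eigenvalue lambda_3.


The eigenvalue formula gives lambda_3 = 1/3^3
= 1/27
= 0.0370

0.0370


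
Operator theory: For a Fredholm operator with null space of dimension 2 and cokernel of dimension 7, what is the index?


The Fredholm index is defined as ind(T) = dim(ker T) - dim(coker T)
= 2 - 7
= -5

-5


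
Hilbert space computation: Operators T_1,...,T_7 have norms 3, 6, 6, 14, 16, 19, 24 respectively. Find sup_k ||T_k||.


By the Uniform Boundedness Principle, the supremum of norms is finite.
sup_k ||T_k|| = max(3, 6, 6, 14, 16, 19, 24) = 24

24


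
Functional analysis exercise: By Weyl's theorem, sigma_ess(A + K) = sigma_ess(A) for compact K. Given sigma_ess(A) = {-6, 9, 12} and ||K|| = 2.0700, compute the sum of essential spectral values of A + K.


By Weyl's theorem, the essential spectrum is invariant under compact perturbations.
sigma_ess(A + K) = sigma_ess(A) = {-6, 9, 12}
Sum = -6 + 9 + 12 = 15

15


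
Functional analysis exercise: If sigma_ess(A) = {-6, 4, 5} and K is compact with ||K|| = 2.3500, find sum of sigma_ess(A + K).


By Weyl's theorem, the essential spectrum is invariant under compact perturbations.
sigma_ess(A + K) = sigma_ess(A) = {-6, 4, 5}
Sum = -6 + 4 + 5 = 3

3


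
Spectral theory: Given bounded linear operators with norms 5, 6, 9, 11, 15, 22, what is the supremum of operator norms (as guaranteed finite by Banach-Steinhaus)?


By the Uniform Boundedness Principle, the supremum of norms is finite.
sup_k ||T_k|| = max(5, 6, 9, 11, 15, 22) = 22

22


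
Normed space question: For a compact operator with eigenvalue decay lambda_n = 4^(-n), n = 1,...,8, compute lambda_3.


The eigenvalue formula gives lambda_3 = 1/4^3
= 1/64
= 0.0156

0.0156


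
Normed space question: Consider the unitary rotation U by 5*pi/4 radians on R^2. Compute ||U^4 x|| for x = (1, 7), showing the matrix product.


U is a rotation by theta = 5*pi/4
U^4 = rotation by 4*theta = 20*pi/4 = 4*pi/4 (mod 2*pi)
cos(4*pi/4) = -1.0000, sin(4*pi/4) = 0.0000
U^4 x = (-1.0000 * 1 - 0.0000 * 7, 0.0000 * 1 + -1.0000 * 7)
= (-1.0000, -7.0000)
||U^4 x|| = sqrt((-1.0000)^2 + (-7.0000)^2) = sqrt(50.0000) = 7.0711

7.0711


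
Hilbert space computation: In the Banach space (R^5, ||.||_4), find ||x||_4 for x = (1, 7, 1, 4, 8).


The l^4 norm = (sum |x_i|^4)^(1/4)
Sum of 4th powers = 1 + 2401 + 1 + 256 + 4096 = 6755
||x||_4 = (6755)^(1/4) = 9.0658

9.0658


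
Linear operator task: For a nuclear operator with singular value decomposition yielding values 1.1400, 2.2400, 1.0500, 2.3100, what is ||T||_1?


The nuclear norm is the sum of all singular values.
||T||_1 = 1.1400 + 2.2400 + 1.0500 + 2.3100
= 6.7400

6.7400


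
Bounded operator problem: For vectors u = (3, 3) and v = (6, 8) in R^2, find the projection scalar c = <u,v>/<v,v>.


Computing <u,v> = 3*6 + 3*8 = 42
Computing <v,v> = 6^2 + 8^2 = 100
Projection coefficient = 42/100 = 0.4200

0.4200


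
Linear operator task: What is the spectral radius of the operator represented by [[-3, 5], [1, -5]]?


For a 2x2 matrix, eigenvalues satisfy lambda^2 - (trace)*lambda + det = 0
trace = -3 + -5 = -8
det = -3*-5 - 5*1 = 10
discriminant = (-8)^2 - 4*(10) = 24
spectral radius = max |eigenvalue| = 6.4495

6.4495


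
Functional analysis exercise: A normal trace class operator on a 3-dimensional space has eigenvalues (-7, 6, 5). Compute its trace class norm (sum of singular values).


For a normal operator, singular values equal |eigenvalues|.
Trace norm = sum |lambda_i| = 7 + 6 + 5
= 18

18


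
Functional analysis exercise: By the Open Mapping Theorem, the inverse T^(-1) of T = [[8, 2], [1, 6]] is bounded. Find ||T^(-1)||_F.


det(T) = 8*6 - 2*1 = 46
T^(-1) = (1/46) * [[6, -2], [-1, 8]] = [[0.1304, -0.0435], [-0.0217, 0.1739]]
||T^(-1)||_F^2 = 0.1304^2 + (-0.0435)^2 + (-0.0217)^2 + 0.1739^2 = 0.0496
||T^(-1)||_F = sqrt(0.0496) = 0.2228

0.2228


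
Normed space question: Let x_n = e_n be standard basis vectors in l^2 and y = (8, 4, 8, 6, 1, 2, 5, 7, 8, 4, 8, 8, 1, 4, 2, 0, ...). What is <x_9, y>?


x_9 = e_9 is the standard basis vector with 1 in position 9.
<x_9, y> = y_9 = 8
As n -> infinity, <x_n, y> -> 0, confirming weak convergence of (x_n) to 0.

8


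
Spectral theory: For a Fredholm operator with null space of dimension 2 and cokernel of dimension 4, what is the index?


The Fredholm index is defined as ind(T) = dim(ker T) - dim(coker T)
= 2 - 4
= -2

-2


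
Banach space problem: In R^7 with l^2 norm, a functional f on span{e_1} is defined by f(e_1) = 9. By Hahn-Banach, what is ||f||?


The norm of f is given by ||f|| = sup_{||x||=1} |f(x)|.
On span{e_1}, ||e_1|| = 1, so ||f|| = |f(e_1)| / ||e_1||
= |9| / 1 = 9.0000

9.0000


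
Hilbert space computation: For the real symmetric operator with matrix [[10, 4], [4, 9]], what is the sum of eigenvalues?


For a self-adjoint (symmetric) matrix, the eigenvalues are real.
The sum of eigenvalues equals the trace of the matrix.
trace = 10 + 9 = 19

19


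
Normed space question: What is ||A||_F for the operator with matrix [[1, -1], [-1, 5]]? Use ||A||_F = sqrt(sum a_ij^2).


||A||_F^2 = sum a_ij^2
= 1^2 + (-1)^2 + (-1)^2 + 5^2
= 1 + 1 + 1 + 25 = 28
||A||_F = sqrt(28) = 5.2915

5.2915


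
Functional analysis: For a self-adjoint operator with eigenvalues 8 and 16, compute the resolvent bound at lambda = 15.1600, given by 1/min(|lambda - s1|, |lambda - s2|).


dist(15.1600, {8, 16}) = min(|15.1600 - 8|, |15.1600 - 16|)
= min(7.1600, 0.8400) = 0.8400
Resolvent bound = 1/0.8400 = 1.1905

1.1905


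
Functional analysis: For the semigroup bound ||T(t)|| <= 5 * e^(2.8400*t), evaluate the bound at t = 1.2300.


||T(1.2300)|| <= 5 * exp(2.8400 * 1.2300)
= 5 * exp(3.4932)
= 5 * 32.8910
= 164.4552

164.4552


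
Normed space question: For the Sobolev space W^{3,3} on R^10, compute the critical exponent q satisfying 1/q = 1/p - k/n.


Using the Sobolev embedding formula: 1/q = 1/p - k/n
1/q = 1/3 - 3/10 = 1/30
q = 1/(1/30) = 30

30.0000


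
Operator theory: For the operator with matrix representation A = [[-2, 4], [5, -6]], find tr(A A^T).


trace(A * A^T) = sum of squares of all entries
= (-2)^2 + 4^2 + 5^2 + (-6)^2
= 4 + 16 + 25 + 36
= 81

81


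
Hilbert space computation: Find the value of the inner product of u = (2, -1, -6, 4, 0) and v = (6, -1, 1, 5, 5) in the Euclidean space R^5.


Computing the standard inner product <u, v> = sum u_i * v_i
= 2*6 + -1*-1 + -6*1 + 4*5 + 0*5
= 12 + 1 + -6 + 20 + 0
= 27

27


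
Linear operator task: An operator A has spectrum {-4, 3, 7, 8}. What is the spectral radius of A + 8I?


Spectrum of A + 8I = {4, 11, 15, 16}
Spectral radius = max |lambda| over the shifted spectrum
= max(4, 11, 15, 16) = 16

16


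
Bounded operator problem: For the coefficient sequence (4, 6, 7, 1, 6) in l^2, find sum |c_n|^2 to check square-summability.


sum |c_n|^2 = 4^2 + 6^2 + 7^2 + 1^2 + 6^2
= 16 + 36 + 49 + 1 + 36
= 138

138


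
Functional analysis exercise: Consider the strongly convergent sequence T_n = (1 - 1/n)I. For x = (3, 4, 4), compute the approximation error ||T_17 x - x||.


T_17 x - x = (1 - 1/17)x - x = -x/17
||x|| = sqrt(41) = 6.4031
||T_17 x - x|| = ||x||/17 = 6.4031/17 = 0.3767

0.3767


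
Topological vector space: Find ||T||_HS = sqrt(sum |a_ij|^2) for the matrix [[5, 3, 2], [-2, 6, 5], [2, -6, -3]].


The Hilbert-Schmidt norm is sqrt(sum of squares of all entries).
Sum of squares = 5^2 + 3^2 + 2^2 + (-2)^2 + 6^2 + 5^2 + 2^2 + (-6)^2 + (-3)^2
= 25 + 9 + 4 + 4 + 36 + 25 + 4 + 36 + 9 = 152
||T||_HS = sqrt(152) = 12.3288

12.3288


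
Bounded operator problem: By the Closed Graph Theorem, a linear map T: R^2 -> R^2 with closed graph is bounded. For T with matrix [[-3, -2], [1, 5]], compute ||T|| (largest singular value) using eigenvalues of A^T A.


A^T A = [[10, 11], [11, 29]]
trace(A^T A) = 39, det(A^T A) = 169
discriminant = 39^2 - 4*169 = 845
Largest eigenvalue of A^T A = (trace + sqrt(disc))/2 = 34.0344
||T|| = sqrt(34.0344) = 5.8339

5.8339


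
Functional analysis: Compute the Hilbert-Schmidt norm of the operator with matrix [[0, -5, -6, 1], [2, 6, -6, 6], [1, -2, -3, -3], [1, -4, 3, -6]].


The Hilbert-Schmidt norm is sqrt(sum of squares of all entries).
Sum of squares = 0^2 + (-5)^2 + (-6)^2 + 1^2 + 2^2 + 6^2 + (-6)^2 + 6^2 + 1^2 + (-2)^2 + (-3)^2 + (-3)^2 + 1^2 + (-4)^2 + 3^2 + (-6)^2
= 0 + 25 + 36 + 1 + 4 + 36 + 36 + 36 + 1 + 4 + 9 + 9 + 1 + 16 + 9 + 36 = 259
||T||_HS = sqrt(259) = 16.0935

16.0935


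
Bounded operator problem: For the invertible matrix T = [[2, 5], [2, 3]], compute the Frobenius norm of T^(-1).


det(T) = 2*3 - 5*2 = -4
T^(-1) = (1/-4) * [[3, -5], [-2, 2]] = [[-0.7500, 1.2500], [0.5000, -0.5000]]
||T^(-1)||_F^2 = (-0.7500)^2 + 1.2500^2 + 0.5000^2 + (-0.5000)^2 = 2.6250
||T^(-1)||_F = sqrt(2.6250) = 1.6202

1.6202


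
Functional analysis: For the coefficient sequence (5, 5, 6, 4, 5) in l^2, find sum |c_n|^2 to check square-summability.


sum |c_n|^2 = 5^2 + 5^2 + 6^2 + 4^2 + 5^2
= 25 + 25 + 36 + 16 + 25
= 127

127


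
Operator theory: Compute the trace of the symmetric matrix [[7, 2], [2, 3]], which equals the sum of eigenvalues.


For a self-adjoint (symmetric) matrix, the eigenvalues are real.
The sum of eigenvalues equals the trace of the matrix.
trace = 7 + 3 = 10

10


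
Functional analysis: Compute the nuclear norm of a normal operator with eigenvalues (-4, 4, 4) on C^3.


For a normal operator, singular values equal |eigenvalues|.
Trace norm = sum |lambda_i| = 4 + 4 + 4
= 12

12


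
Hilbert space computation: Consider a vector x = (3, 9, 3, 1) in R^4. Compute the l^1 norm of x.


The l^1 norm equals the sum of absolute values of all components.
||x||_1 = 3 + 9 + 3 + 1
= 16

16.0000


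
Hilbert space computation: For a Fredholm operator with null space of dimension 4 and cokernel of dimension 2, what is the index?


The Fredholm index is defined as ind(T) = dim(ker T) - dim(coker T)
= 4 - 2
= 2

2


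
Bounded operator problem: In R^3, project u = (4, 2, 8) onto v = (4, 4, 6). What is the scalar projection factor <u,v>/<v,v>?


Computing <u,v> = 4*4 + 2*4 + 8*6 = 72
Computing <v,v> = 4^2 + 4^2 + 6^2 = 68
Projection coefficient = 72/68 = 1.0588

1.0588


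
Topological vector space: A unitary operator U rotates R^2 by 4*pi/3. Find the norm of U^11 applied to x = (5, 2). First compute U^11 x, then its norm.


U is a rotation by theta = 4*pi/3
U^11 = rotation by 11*theta = 44*pi/3 = 2*pi/3 (mod 2*pi)
cos(2*pi/3) = -0.5000, sin(2*pi/3) = 0.8660
U^11 x = (-0.5000 * 5 - 0.8660 * 2, 0.8660 * 5 + -0.5000 * 2)
= (-4.2321, 3.3301)
||U^11 x|| = sqrt((-4.2321)^2 + 3.3301^2) = sqrt(29.0000) = 5.3852

5.3852


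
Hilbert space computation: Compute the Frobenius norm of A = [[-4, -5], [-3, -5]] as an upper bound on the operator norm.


||A||_F^2 = sum a_ij^2
= (-4)^2 + (-5)^2 + (-3)^2 + (-5)^2
= 16 + 25 + 9 + 25 = 75
||A||_F = sqrt(75) = 8.6603

8.6603


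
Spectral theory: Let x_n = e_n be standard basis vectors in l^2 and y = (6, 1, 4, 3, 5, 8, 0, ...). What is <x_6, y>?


x_6 = e_6 is the standard basis vector with 1 in position 6.
<x_6, y> = y_6 = 8
As n -> infinity, <x_n, y> -> 0, confirming weak convergence of (x_n) to 0.

8


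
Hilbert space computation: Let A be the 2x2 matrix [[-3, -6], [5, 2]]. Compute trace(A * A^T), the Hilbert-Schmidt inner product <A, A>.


trace(A * A^T) = sum of squares of all entries
= (-3)^2 + (-6)^2 + 5^2 + 2^2
= 9 + 36 + 25 + 4
= 74

74


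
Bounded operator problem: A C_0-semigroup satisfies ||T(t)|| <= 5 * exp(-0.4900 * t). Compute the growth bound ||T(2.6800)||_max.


||T(2.6800)|| <= 5 * exp(-0.4900 * 2.6800)
= 5 * exp(-1.3132)
= 5 * 0.2690
= 1.3448

1.3448


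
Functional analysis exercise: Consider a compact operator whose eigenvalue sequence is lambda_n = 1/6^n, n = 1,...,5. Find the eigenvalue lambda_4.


The eigenvalue formula gives lambda_4 = 1/6^4
= 1/1296
= 7.7160e-04

7.7160e-04


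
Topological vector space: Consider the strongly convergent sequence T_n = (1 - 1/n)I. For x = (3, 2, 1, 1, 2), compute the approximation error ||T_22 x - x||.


T_22 x - x = (1 - 1/22)x - x = -x/22
||x|| = sqrt(19) = 4.3589
||T_22 x - x|| = ||x||/22 = 4.3589/22 = 0.1981

0.1981


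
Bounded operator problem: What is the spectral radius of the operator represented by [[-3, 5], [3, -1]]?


For a 2x2 matrix, eigenvalues satisfy lambda^2 - (trace)*lambda + det = 0
trace = -3 + -1 = -4
det = -3*-1 - 5*3 = -12
discriminant = (-4)^2 - 4*(-12) = 64
spectral radius = max |eigenvalue| = 6.0000

6.0000


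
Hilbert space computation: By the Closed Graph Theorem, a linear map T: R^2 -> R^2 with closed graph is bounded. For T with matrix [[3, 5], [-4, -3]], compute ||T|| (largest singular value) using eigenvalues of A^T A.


A^T A = [[25, 27], [27, 34]]
trace(A^T A) = 59, det(A^T A) = 121
discriminant = 59^2 - 4*121 = 2997
Largest eigenvalue of A^T A = (trace + sqrt(disc))/2 = 56.8724
||T|| = sqrt(56.8724) = 7.5414

7.5414


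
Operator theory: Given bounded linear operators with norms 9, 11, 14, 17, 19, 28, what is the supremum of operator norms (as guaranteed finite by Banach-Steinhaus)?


By the Uniform Boundedness Principle, the supremum of norms is finite.
sup_k ||T_k|| = max(9, 11, 14, 17, 19, 28) = 28

28


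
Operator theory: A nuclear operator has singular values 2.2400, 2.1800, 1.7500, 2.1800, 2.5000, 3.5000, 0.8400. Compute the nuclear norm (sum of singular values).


The nuclear norm is the sum of all singular values.
||T||_1 = 2.2400 + 2.1800 + 1.7500 + 2.1800 + 2.5000 + 3.5000 + 0.8400
= 15.1900

15.1900


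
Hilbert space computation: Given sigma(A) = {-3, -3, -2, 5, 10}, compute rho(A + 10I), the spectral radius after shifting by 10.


Spectrum of A + 10I = {7, 7, 8, 15, 20}
Spectral radius = max |lambda| over the shifted spectrum
= max(7, 7, 8, 15, 20) = 20

20


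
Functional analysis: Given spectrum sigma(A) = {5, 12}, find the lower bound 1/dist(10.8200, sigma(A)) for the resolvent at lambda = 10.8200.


dist(10.8200, {5, 12}) = min(|10.8200 - 5|, |10.8200 - 12|)
= min(5.8200, 1.1800) = 1.1800
Resolvent bound = 1/1.1800 = 0.8475

0.8475


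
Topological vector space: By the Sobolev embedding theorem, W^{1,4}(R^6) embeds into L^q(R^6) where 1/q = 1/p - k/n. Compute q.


Using the Sobolev embedding formula: 1/q = 1/p - k/n
1/q = 1/4 - 1/6 = 1/12
q = 1/(1/12) = 12

12.0000


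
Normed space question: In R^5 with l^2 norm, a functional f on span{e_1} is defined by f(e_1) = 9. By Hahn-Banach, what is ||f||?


The norm of f is given by ||f|| = sup_{||x||=1} |f(x)|.
On span{e_1}, ||e_1|| = 1, so ||f|| = |f(e_1)| / ||e_1||
= |9| / 1 = 9.0000

9.0000


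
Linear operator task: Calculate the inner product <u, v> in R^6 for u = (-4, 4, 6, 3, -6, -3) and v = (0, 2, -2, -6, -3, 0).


Computing the standard inner product <u, v> = sum u_i * v_i
= -4*0 + 4*2 + 6*-2 + 3*-6 + -6*-3 + -3*0
= 0 + 8 + -12 + -18 + 18 + 0
= -4

-4


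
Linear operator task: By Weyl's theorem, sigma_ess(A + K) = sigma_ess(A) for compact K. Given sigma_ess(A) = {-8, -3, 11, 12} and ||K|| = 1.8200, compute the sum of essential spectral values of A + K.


By Weyl's theorem, the essential spectrum is invariant under compact perturbations.
sigma_ess(A + K) = sigma_ess(A) = {-8, -3, 11, 12}
Sum = -8 + -3 + 11 + 12 = 12

12


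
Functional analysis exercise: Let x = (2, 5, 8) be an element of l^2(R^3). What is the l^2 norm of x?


The l^2 norm = (sum |x_i|^2)^(1/2)
Sum of 2th powers = 4 + 25 + 64 = 93
||x||_2 = (93)^(1/2) = 9.6437

9.6437


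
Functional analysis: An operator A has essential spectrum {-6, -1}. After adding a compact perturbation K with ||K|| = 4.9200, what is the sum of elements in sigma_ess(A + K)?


By Weyl's theorem, the essential spectrum is invariant under compact perturbations.
sigma_ess(A + K) = sigma_ess(A) = {-6, -1}
Sum = -6 + -1 = -7

-7


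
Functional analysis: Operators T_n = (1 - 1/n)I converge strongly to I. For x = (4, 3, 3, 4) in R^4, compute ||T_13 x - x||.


T_13 x - x = (1 - 1/13)x - x = -x/13
||x|| = sqrt(50) = 7.0711
||T_13 x - x|| = ||x||/13 = 7.0711/13 = 0.5439

0.5439


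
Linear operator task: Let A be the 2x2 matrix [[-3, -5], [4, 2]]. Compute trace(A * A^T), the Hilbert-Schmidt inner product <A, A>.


trace(A * A^T) = sum of squares of all entries
= (-3)^2 + (-5)^2 + 4^2 + 2^2
= 9 + 25 + 16 + 4
= 54

54


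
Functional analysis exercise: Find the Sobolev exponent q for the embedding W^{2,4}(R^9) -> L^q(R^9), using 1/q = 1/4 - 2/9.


Using the Sobolev embedding formula: 1/q = 1/p - k/n
1/q = 1/4 - 2/9 = 1/36
q = 1/(1/36) = 36

36.0000


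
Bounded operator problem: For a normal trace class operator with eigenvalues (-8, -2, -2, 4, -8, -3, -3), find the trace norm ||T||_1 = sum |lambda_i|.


For a normal operator, singular values equal |eigenvalues|.
Trace norm = sum |lambda_i| = 8 + 2 + 2 + 4 + 8 + 3 + 3
= 30

30


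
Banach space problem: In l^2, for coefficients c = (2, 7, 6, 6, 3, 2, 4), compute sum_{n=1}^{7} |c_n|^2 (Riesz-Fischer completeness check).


sum |c_n|^2 = 2^2 + 7^2 + 6^2 + 6^2 + 3^2 + 2^2 + 4^2
= 4 + 49 + 36 + 36 + 9 + 4 + 16
= 154

154


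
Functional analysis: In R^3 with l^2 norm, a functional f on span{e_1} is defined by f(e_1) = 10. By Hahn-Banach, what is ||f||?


The norm of f is given by ||f|| = sup_{||x||=1} |f(x)|.
On span{e_1}, ||e_1|| = 1, so ||f|| = |f(e_1)| / ||e_1||
= |10| / 1 = 10.0000

10.0000


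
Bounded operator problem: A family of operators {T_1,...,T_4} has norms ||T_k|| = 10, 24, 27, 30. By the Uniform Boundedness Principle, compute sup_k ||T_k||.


By the Uniform Boundedness Principle, the supremum of norms is finite.
sup_k ||T_k|| = max(10, 24, 27, 30) = 30

30


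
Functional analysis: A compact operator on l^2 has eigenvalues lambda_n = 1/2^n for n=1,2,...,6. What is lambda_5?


The eigenvalue formula gives lambda_5 = 1/2^5
= 1/32
= 0.0312

0.0312


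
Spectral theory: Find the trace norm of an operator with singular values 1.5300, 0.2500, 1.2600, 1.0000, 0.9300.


The nuclear norm is the sum of all singular values.
||T||_1 = 1.5300 + 0.2500 + 1.2600 + 1.0000 + 0.9300
= 4.9700

4.9700


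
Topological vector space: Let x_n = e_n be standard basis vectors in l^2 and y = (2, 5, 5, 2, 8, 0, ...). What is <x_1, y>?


x_1 = e_1 is the standard basis vector with 1 in position 1.
<x_1, y> = y_1 = 2
As n -> infinity, <x_n, y> -> 0, confirming weak convergence of (x_n) to 0.

2


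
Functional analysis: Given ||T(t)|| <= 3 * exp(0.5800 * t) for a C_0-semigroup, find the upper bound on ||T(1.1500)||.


||T(1.1500)|| <= 3 * exp(0.5800 * 1.1500)
= 3 * exp(0.6670)
= 3 * 1.9484
= 5.8452

5.8452


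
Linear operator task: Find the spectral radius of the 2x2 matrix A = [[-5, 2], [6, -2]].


For a 2x2 matrix, eigenvalues satisfy lambda^2 - (trace)*lambda + det = 0
trace = -5 + -2 = -7
det = -5*-2 - 2*6 = -2
discriminant = (-7)^2 - 4*(-2) = 57
spectral radius = max |eigenvalue| = 7.2749

7.2749


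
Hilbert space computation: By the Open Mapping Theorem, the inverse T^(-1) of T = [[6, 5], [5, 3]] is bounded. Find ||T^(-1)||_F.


det(T) = 6*3 - 5*5 = -7
T^(-1) = (1/-7) * [[3, -5], [-5, 6]] = [[-0.4286, 0.7143], [0.7143, -0.8571]]
||T^(-1)||_F^2 = (-0.4286)^2 + 0.7143^2 + 0.7143^2 + (-0.8571)^2 = 1.9388
||T^(-1)||_F = sqrt(1.9388) = 1.3924

1.3924


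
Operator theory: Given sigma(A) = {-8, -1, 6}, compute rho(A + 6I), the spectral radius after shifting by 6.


Spectrum of A + 6I = {-2, 5, 12}
Spectral radius = max |lambda| over the shifted spectrum
= max(2, 5, 12) = 12

12


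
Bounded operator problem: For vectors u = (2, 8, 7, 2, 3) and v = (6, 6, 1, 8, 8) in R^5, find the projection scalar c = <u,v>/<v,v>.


Computing <u,v> = 2*6 + 8*6 + 7*1 + 2*8 + 3*8 = 107
Computing <v,v> = 6^2 + 6^2 + 1^2 + 8^2 + 8^2 = 201
Projection coefficient = 107/201 = 0.5323

0.5323


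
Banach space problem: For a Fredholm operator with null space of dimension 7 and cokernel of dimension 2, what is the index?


The Fredholm index is defined as ind(T) = dim(ker T) - dim(coker T)
= 7 - 2
= 5

5


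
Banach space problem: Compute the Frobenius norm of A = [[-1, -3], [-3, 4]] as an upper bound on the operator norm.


||A||_F^2 = sum a_ij^2
= (-1)^2 + (-3)^2 + (-3)^2 + 4^2
= 1 + 9 + 9 + 16 = 35
||A||_F = sqrt(35) = 5.9161

5.9161


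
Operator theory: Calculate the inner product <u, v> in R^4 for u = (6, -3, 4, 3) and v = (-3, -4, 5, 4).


Computing the standard inner product <u, v> = sum u_i * v_i
= 6*-3 + -3*-4 + 4*5 + 3*4
= -18 + 12 + 20 + 12
= 26

26


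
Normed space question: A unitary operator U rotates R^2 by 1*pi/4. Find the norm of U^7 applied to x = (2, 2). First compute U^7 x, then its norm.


U is a rotation by theta = 1*pi/4
U^7 = rotation by 7*theta = 7*pi/4
cos(7*pi/4) = 0.7071, sin(7*pi/4) = -0.7071
U^7 x = (0.7071 * 2 - -0.7071 * 2, -0.7071 * 2 + 0.7071 * 2)
= (2.8284, 0.0000)
||U^7 x|| = sqrt(2.8284^2 + 0.0000^2) = sqrt(8.0000) = 2.8284

2.8284


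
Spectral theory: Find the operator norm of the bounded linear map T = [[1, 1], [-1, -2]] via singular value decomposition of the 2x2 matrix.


A^T A = [[2, 3], [3, 5]]
trace(A^T A) = 7, det(A^T A) = 1
discriminant = 7^2 - 4*1 = 45
Largest eigenvalue of A^T A = (trace + sqrt(disc))/2 = 6.8541
||T|| = sqrt(6.8541) = 2.6180

2.6180


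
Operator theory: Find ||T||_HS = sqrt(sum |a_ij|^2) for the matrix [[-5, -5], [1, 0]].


The Hilbert-Schmidt norm is sqrt(sum of squares of all entries).
Sum of squares = (-5)^2 + (-5)^2 + 1^2 + 0^2
= 25 + 25 + 1 + 0 = 51
||T||_HS = sqrt(51) = 7.1414

7.1414


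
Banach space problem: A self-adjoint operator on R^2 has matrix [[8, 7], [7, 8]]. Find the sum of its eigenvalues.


For a self-adjoint (symmetric) matrix, the eigenvalues are real.
The sum of eigenvalues equals the trace of the matrix.
trace = 8 + 8 = 16

16


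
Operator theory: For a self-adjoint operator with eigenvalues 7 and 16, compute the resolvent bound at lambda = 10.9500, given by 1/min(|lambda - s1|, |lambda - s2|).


dist(10.9500, {7, 16}) = min(|10.9500 - 7|, |10.9500 - 16|)
= min(3.9500, 5.0500) = 3.9500
Resolvent bound = 1/3.9500 = 0.2532

0.2532


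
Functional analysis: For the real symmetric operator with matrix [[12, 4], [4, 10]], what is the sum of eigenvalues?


For a self-adjoint (symmetric) matrix, the eigenvalues are real.
The sum of eigenvalues equals the trace of the matrix.
trace = 12 + 10 = 22

22


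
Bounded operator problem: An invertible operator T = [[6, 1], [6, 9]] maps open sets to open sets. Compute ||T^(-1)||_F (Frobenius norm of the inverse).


det(T) = 6*9 - 1*6 = 48
T^(-1) = (1/48) * [[9, -1], [-6, 6]] = [[0.1875, -0.0208], [-0.1250, 0.1250]]
||T^(-1)||_F^2 = 0.1875^2 + (-0.0208)^2 + (-0.1250)^2 + 0.1250^2 = 0.0668
||T^(-1)||_F = sqrt(0.0668) = 0.2585

0.2585


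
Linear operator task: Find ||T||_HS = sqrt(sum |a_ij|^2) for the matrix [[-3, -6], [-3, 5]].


The Hilbert-Schmidt norm is sqrt(sum of squares of all entries).
Sum of squares = (-3)^2 + (-6)^2 + (-3)^2 + 5^2
= 9 + 36 + 9 + 25 = 79
||T||_HS = sqrt(79) = 8.8882

8.8882


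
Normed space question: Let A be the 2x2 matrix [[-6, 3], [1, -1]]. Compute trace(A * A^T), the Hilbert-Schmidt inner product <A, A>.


trace(A * A^T) = sum of squares of all entries
= (-6)^2 + 3^2 + 1^2 + (-1)^2
= 36 + 9 + 1 + 1
= 47

47


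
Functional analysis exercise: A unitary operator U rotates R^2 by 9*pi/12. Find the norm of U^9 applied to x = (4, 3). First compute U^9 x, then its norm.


U is a rotation by theta = 9*pi/12
U^9 = rotation by 9*theta = 81*pi/12 = 9*pi/12 (mod 2*pi)
cos(9*pi/12) = -0.7071, sin(9*pi/12) = 0.7071
U^9 x = (-0.7071 * 4 - 0.7071 * 3, 0.7071 * 4 + -0.7071 * 3)
= (-4.9497, 0.7071)
||U^9 x|| = sqrt((-4.9497)^2 + 0.7071^2) = sqrt(25.0000) = 5.0000

5.0000


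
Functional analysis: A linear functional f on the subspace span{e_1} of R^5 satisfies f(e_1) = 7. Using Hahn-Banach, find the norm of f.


The norm of f is given by ||f|| = sup_{||x||=1} |f(x)|.
On span{e_1}, ||e_1|| = 1, so ||f|| = |f(e_1)| / ||e_1||
= |7| / 1 = 7.0000

7.0000


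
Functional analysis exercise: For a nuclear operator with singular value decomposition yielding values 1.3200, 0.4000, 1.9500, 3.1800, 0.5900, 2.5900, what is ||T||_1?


The nuclear norm is the sum of all singular values.
||T||_1 = 1.3200 + 0.4000 + 1.9500 + 3.1800 + 0.5900 + 2.5900
= 10.0300

10.0300


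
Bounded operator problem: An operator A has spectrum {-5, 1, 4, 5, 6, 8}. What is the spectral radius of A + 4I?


Spectrum of A + 4I = {-1, 5, 8, 9, 10, 12}
Spectral radius = max |lambda| over the shifted spectrum
= max(1, 5, 8, 9, 10, 12) = 12

12


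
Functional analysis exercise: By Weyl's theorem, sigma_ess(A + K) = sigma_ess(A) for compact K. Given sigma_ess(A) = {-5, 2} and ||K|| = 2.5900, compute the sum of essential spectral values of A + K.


By Weyl's theorem, the essential spectrum is invariant under compact perturbations.
sigma_ess(A + K) = sigma_ess(A) = {-5, 2}
Sum = -5 + 2 = -3

-3


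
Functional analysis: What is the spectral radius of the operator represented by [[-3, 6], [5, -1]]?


For a 2x2 matrix, eigenvalues satisfy lambda^2 - (trace)*lambda + det = 0
trace = -3 + -1 = -4
det = -3*-1 - 6*5 = -27
discriminant = (-4)^2 - 4*(-27) = 124
spectral radius = max |eigenvalue| = 7.5678

7.5678


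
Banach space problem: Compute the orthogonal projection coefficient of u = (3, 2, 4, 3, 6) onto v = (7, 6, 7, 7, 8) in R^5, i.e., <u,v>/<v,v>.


Computing <u,v> = 3*7 + 2*6 + 4*7 + 3*7 + 6*8 = 130
Computing <v,v> = 7^2 + 6^2 + 7^2 + 7^2 + 8^2 = 247
Projection coefficient = 130/247 = 0.5263

0.5263


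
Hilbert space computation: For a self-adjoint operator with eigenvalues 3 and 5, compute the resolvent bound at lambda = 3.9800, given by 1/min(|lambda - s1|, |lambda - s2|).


dist(3.9800, {3, 5}) = min(|3.9800 - 3|, |3.9800 - 5|)
= min(0.9800, 1.0200) = 0.9800
Resolvent bound = 1/0.9800 = 1.0204

1.0204


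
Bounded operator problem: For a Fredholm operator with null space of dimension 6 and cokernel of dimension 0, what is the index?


The Fredholm index is defined as ind(T) = dim(ker T) - dim(coker T)
= 6 - 0
= 6

6


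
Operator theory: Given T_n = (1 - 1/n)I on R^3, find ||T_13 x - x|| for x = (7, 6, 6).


T_13 x - x = (1 - 1/13)x - x = -x/13
||x|| = sqrt(121) = 11.0000
||T_13 x - x|| = ||x||/13 = 11.0000/13 = 0.8462

0.8462


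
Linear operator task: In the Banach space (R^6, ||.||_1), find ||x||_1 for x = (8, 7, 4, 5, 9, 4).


The l^1 norm equals the sum of absolute values of all components.
||x||_1 = 8 + 7 + 4 + 5 + 9 + 4
= 37

37.0000


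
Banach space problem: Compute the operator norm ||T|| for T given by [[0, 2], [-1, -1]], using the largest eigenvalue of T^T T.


A^T A = [[1, 1], [1, 5]]
trace(A^T A) = 6, det(A^T A) = 4
discriminant = 6^2 - 4*4 = 20
Largest eigenvalue of A^T A = (trace + sqrt(disc))/2 = 5.2361
||T|| = sqrt(5.2361) = 2.2882

2.2882


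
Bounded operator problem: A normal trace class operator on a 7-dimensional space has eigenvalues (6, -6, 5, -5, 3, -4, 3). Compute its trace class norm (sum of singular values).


For a normal operator, singular values equal |eigenvalues|.
Trace norm = sum |lambda_i| = 6 + 6 + 5 + 5 + 3 + 4 + 3
= 32

32


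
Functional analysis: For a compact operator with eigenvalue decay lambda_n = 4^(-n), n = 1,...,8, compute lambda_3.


The eigenvalue formula gives lambda_3 = 1/4^3
= 1/64
= 0.0156

0.0156


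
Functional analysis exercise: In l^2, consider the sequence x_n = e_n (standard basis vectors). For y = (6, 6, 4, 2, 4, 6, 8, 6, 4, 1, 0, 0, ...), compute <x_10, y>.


x_10 = e_10 is the standard basis vector with 1 in position 10.
<x_10, y> = y_10 = 1
As n -> infinity, <x_n, y> -> 0, confirming weak convergence of (x_n) to 0.

1


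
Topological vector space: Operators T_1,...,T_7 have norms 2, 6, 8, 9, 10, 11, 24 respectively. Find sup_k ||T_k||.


By the Uniform Boundedness Principle, the supremum of norms is finite.
sup_k ||T_k|| = max(2, 6, 8, 9, 10, 11, 24) = 24

24


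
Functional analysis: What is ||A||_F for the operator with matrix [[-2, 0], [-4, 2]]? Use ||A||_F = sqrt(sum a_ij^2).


||A||_F^2 = sum a_ij^2
= (-2)^2 + 0^2 + (-4)^2 + 2^2
= 4 + 0 + 16 + 4 = 24
||A||_F = sqrt(24) = 4.8990

4.8990


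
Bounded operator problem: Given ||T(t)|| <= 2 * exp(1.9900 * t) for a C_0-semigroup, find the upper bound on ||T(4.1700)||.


||T(4.1700)|| <= 2 * exp(1.9900 * 4.1700)
= 2 * exp(8.2983)
= 2 * 4017.0376
= 8034.0752

8034.0752


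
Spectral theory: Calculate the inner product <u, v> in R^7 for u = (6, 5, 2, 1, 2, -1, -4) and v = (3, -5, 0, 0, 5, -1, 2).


Computing the standard inner product <u, v> = sum u_i * v_i
= 6*3 + 5*-5 + 2*0 + 1*0 + 2*5 + -1*-1 + -4*2
= 18 + -25 + 0 + 0 + 10 + 1 + -8
= -4

-4


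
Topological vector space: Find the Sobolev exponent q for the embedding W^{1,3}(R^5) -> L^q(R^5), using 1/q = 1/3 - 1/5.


Using the Sobolev embedding formula: 1/q = 1/p - k/n
1/q = 1/3 - 1/5 = 2/15
q = 1/(2/15) = 15/2 = 7.5000

7.5000


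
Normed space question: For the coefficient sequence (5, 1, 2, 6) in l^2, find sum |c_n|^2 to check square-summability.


sum |c_n|^2 = 5^2 + 1^2 + 2^2 + 6^2
= 25 + 1 + 4 + 36
= 66

66


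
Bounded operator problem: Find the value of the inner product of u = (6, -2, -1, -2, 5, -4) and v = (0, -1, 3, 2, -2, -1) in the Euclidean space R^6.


Computing the standard inner product <u, v> = sum u_i * v_i
= 6*0 + -2*-1 + -1*3 + -2*2 + 5*-2 + -4*-1
= 0 + 2 + -3 + -4 + -10 + 4
= -11

-11


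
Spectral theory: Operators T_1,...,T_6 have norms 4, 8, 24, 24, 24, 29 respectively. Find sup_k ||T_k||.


By the Uniform Boundedness Principle, the supremum of norms is finite.
sup_k ||T_k|| = max(4, 8, 24, 24, 24, 29) = 29

29


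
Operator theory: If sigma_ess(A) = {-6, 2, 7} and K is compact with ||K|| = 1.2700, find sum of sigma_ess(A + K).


By Weyl's theorem, the essential spectrum is invariant under compact perturbations.
sigma_ess(A + K) = sigma_ess(A) = {-6, 2, 7}
Sum = -6 + 2 + 7 = 3

3


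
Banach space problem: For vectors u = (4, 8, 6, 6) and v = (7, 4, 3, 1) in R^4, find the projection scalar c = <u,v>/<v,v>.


Computing <u,v> = 4*7 + 8*4 + 6*3 + 6*1 = 84
Computing <v,v> = 7^2 + 4^2 + 3^2 + 1^2 = 75
Projection coefficient = 84/75 = 1.1200

1.1200


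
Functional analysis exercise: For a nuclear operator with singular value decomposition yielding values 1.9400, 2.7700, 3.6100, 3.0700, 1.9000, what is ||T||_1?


The nuclear norm is the sum of all singular values.
||T||_1 = 1.9400 + 2.7700 + 3.6100 + 3.0700 + 1.9000
= 13.2900

13.2900


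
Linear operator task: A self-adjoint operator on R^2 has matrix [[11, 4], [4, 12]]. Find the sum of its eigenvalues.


For a self-adjoint (symmetric) matrix, the eigenvalues are real.
The sum of eigenvalues equals the trace of the matrix.
trace = 11 + 12 = 23

23


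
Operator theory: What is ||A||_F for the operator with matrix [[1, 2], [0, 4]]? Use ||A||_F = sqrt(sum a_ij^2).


||A||_F^2 = sum a_ij^2
= 1^2 + 2^2 + 0^2 + 4^2
= 1 + 4 + 0 + 16 = 21
||A||_F = sqrt(21) = 4.5826

4.5826
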